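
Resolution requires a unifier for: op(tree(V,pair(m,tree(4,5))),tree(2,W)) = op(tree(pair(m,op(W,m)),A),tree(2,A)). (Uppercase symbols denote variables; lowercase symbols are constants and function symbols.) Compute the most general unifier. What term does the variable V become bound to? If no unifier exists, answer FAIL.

pair(m,op(pair(m,tree(4,5)),m))

Decompose op/2: tree(V,pair(m,tree(4,5))) = tree(pair(m,op(W,m)),A),  tree(2,W) = tree(2,A).
Decompose tree/2: V = pair(m,op(W,m)),  pair(m,tree(4,5)) = A.
Bind V := pair(m,op(W,m)); no other remaining equation mentions V.
Bind A := pair(m,tree(4,5)); substituting into the remaining equation gives: tree(2,W) = tree(2,pair(m,tree(4,5))).
Decompose tree/2: 2 = 2,  W = pair(m,tree(4,5)).
Delete trivial equation 2 = 2.
Bind W := pair(m,tree(4,5)). Substituting into the earlier binding gives V := pair(m,op(pair(m,tree(4,5)),m)).
MGU = { V := pair(m,op(pair(m,tree(4,5)),m)), A := pair(m,tree(4,5)), W := pair(m,tree(4,5)) }, so V := pair(m,op(pair(m,tree(4,5)),m)).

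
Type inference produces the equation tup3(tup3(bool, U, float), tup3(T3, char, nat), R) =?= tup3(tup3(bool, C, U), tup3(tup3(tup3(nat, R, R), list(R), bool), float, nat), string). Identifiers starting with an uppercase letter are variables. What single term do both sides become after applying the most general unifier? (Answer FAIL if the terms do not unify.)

FAIL

Decompose tup3/3: tup3(bool, U, float) =?= tup3(bool, C, U),  tup3(T3, char, nat) =?= tup3(tup3(tup3(nat, R, R), list(R), bool), float, nat),  R =?= string.
Decompose tup3/3: bool =?= bool,  U =?= C,  float =?= U.
Delete trivial equation bool =?= bool.
Bind U := C; substituting into the one remaining equation that mentions U gives: float =?= C.
Bind C := float; no other remaining equation mentions C. Substituting into the earlier binding gives U := float.
Decompose tup3/3: T3 =?= tup3(tup3(nat, R, R), list(R), bool),  char =?= float,  nat =?= nat.
Bind T3 := tup3(tup3(nat, R, R), list(R), bool); no other remaining equation mentions T3.
Clash: constants char and float differ; no unifier exists.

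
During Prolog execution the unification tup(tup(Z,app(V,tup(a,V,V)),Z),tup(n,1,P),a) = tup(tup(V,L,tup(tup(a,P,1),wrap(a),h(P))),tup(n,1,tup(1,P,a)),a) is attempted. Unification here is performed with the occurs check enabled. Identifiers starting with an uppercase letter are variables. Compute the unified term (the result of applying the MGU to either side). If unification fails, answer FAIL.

FAIL

Decompose tup/3: tup(Z,app(V,tup(a,V,V)),Z) = tup(V,L,tup(tup(a,P,1),wrap(a),h(P))),  tup(n,1,P) = tup(n,1,tup(1,P,a)),  a = a.
Decompose tup/3: Z = V,  app(V,tup(a,V,V)) = L,  Z = tup(tup(a,P,1),wrap(a),h(P)).
Bind Z := V; substituting into the one remaining equation that mentions Z gives: V = tup(tup(a,P,1),wrap(a),h(P)).
Bind L := app(V,tup(a,V,V)); no other remaining equation mentions L.
Bind V := tup(tup(a,P,1),wrap(a),h(P)); no other remaining equation mentions V. Substituting into the earlier bindings gives Z := tup(tup(a,P,1),wrap(a),h(P)), L := app(tup(tup(a,P,1),wrap(a),h(P)),tup(a,tup(tup(a,P,1),wrap(a),h(P)),tup(tup(a,P,1),wrap(a),h(P)))).
Decompose tup/3: n = n,  1 = 1,  P = tup(1,P,a).
Delete trivial equation n = n.
Delete trivial equation 1 = 1.
Occurs check fails: P occurs in tup(1,P,a); the equation P = tup(1,P,a) has no finite solution.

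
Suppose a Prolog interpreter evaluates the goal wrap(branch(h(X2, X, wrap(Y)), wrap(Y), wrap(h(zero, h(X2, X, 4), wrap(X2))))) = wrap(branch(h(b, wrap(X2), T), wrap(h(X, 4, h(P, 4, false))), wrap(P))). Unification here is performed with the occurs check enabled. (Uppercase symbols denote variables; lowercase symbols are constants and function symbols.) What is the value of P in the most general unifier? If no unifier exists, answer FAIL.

Decompose wrap/1: branch(h(X2, X, wrap(Y)), wrap(Y), wrap(h(zero, h(X2, X, 4), wrap(X2)))) = branch(h(b, wrap(X2), T), wrap(h(X, 4, h(P, 4, false))), wrap(P)).
Decompose branch/3: h(X2, X, wrap(Y)) = h(b, wrap(X2), T),  wrap(Y) = wrap(h(X, 4, h(P, 4, false))),  wrap(h(zero, h(X2, X, 4), wrap(X2))) = wrap(P).
Decompose h/3: X2 = b,  X = wrap(X2),  wrap(Y) = T.
Bind X2 := b; substituting into the 2 remaining equations that mention X2 gives: X = wrap(b),  wrap(h(zero, h(b, X, 4), wrap(b))) = wrap(P).
Bind X := wrap(b); substituting into the 2 remaining equations that mention X gives: wrap(Y) = wrap(h(wrap(b), 4, h(P, 4, false))),  wrap(h(zero, h(b, wrap(b), 4), wrap(b))) = wrap(P).
Bind T := wrap(Y); no other remaining equation mentions T.
Decompose wrap/1: Y = h(wrap(b), 4, h(P, 4, false)).
Bind Y := h(wrap(b), 4, h(P, 4, false)); no other remaining equation mentions Y. Substituting into the earlier binding gives T := wrap(h(wrap(b), 4, h(P, 4, false))).
Decompose wrap/1: h(zero, h(b, wrap(b), 4), wrap(b)) = P.
Bind P := h(zero, h(b, wrap(b), 4), wrap(b)). Substituting into the earlier bindings gives T := wrap(h(wrap(b), 4, h(h(zero, h(b, wrap(b), 4), wrap(b)), 4, false))), Y := h(wrap(b), 4, h(h(zero, h(b, wrap(b), 4), wrap(b)), 4, false)).
MGU = { X2 -> b, X -> wrap(b), T -> wrap(h(wrap(b), 4, h(h(zero, h(b, wrap(b), 4), wrap(b)), 4, false))), Y -> h(wrap(b), 4, h(h(zero, h(b, wrap(b), 4), wrap(b)), 4, false)), P -> h(zero, h(b, wrap(b), 4), wrap(b)) }, so P -> h(zero, h(b, wrap(b), 4), wrap(b)).

h(zero, h(b, wrap(b), 4), wrap(b))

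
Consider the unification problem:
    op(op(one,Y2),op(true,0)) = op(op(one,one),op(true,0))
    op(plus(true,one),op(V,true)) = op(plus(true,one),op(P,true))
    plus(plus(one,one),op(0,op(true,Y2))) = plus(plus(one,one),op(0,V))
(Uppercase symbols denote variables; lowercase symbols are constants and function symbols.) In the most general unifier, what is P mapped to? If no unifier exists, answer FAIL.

Decompose op/2: op(one,Y2) = op(one,one),  op(true,0) = op(true,0).
Decompose op/2: one = one,  Y2 = one.
Delete trivial equation one = one.
Bind Y2 := one; substituting into the one remaining equation that mentions Y2 gives: plus(plus(one,one),op(0,op(true,one))) = plus(plus(one,one),op(0,V)).
Delete trivial equation op(true,0) = op(true,0).
Decompose op/2: plus(true,one) = plus(true,one),  op(V,true) = op(P,true).
Delete trivial equation plus(true,one) = plus(true,one).
Decompose op/2: V = P,  true = true.
Bind V := P; substituting into the one remaining equation that mentions V gives: plus(plus(one,one),op(0,op(true,one))) = plus(plus(one,one),op(0,P)).
Delete trivial equation true = true.
Decompose plus/2: plus(one,one) = plus(one,one),  op(0,op(true,one)) = op(0,P).
Delete trivial equation plus(one,one) = plus(one,one).
Decompose op/2: 0 = 0,  op(true,one) = P.
Delete trivial equation 0 = 0.
Bind P := op(true,one). Substituting into the earlier binding gives V := op(true,one).
MGU = { Y2 -> one, V -> op(true,one), P -> op(true,one) }, so P -> op(true,one).

op(true,one)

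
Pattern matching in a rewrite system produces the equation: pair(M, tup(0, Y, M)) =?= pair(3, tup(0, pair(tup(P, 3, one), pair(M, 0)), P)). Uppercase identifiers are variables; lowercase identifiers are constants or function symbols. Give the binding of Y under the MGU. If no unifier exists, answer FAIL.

pair(tup(3, 3, one), pair(3, 0))

Decompose pair/2: M =?= 3,  tup(0, Y, M) =?= tup(0, pair(tup(P, 3, one), pair(M, 0)), P).
Bind M := 3; substituting into the remaining equation gives: tup(0, Y, 3) =?= tup(0, pair(tup(P, 3, one), pair(3, 0)), P).
Decompose tup/3: 0 =?= 0,  Y =?= pair(tup(P, 3, one), pair(3, 0)),  3 =?= P.
Delete trivial equation 0 =?= 0.
Bind Y := pair(tup(P, 3, one), pair(3, 0)); no other remaining equation mentions Y.
Bind P := 3. Substituting into the earlier binding gives Y := pair(tup(3, 3, one), pair(3, 0)).
MGU = { M ↦ 3, Y ↦ pair(tup(3, 3, one), pair(3, 0)), P ↦ 3 }, so Y ↦ pair(tup(3, 3, one), pair(3, 0)).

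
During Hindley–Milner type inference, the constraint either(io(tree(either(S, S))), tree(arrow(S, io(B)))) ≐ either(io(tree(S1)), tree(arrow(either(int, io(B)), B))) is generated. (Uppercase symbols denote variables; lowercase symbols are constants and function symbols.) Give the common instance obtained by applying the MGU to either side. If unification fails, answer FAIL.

Decompose either/2: io(tree(either(S, S))) ≐ io(tree(S1)),  tree(arrow(S, io(B))) ≐ tree(arrow(either(int, io(B)), B)).
Decompose io/1: tree(either(S, S)) ≐ tree(S1).
Decompose tree/1: either(S, S) ≐ S1.
Bind S1 := either(S, S); no other remaining equation mentions S1.
Decompose tree/1: arrow(S, io(B)) ≐ arrow(either(int, io(B)), B).
Decompose arrow/2: S ≐ either(int, io(B)),  io(B) ≐ B.
Bind S := either(int, io(B)); no other remaining equation mentions S. Substituting into the earlier binding gives S1 := either(either(int, io(B)), either(int, io(B))).
Occurs check fails: B occurs in io(B); the equation B ≐ io(B) has no finite solution.

FAIL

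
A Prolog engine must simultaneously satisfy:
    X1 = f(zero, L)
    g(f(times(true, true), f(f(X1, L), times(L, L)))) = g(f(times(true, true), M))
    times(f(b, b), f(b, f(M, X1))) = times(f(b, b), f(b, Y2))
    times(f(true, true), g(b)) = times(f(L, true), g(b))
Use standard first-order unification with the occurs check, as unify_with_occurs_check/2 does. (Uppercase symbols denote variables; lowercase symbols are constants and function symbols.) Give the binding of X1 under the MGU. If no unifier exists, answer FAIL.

Bind X1 := f(zero, L); substituting into the 2 remaining equations that mention X1 gives: g(f(times(true, true), f(f(f(zero, L), L), times(L, L)))) = g(f(times(true, true), M)),  times(f(b, b), f(b, f(M, f(zero, L)))) = times(f(b, b), f(b, Y2)).
Decompose g/1: f(times(true, true), f(f(f(zero, L), L), times(L, L))) = f(times(true, true), M).
Decompose f/2: times(true, true) = times(true, true),  f(f(f(zero, L), L), times(L, L)) = M.
Delete trivial equation times(true, true) = times(true, true).
Bind M := f(f(f(zero, L), L), times(L, L)); substituting into the one remaining equation that mentions M gives: times(f(b, b), f(b, f(f(f(f(zero, L), L), times(L, L)), f(zero, L)))) = times(f(b, b), f(b, Y2)).
Decompose times/2: f(b, b) = f(b, b),  f(b, f(f(f(f(zero, L), L), times(L, L)), f(zero, L))) = f(b, Y2).
Delete trivial equation f(b, b) = f(b, b).
Decompose f/2: b = b,  f(f(f(f(zero, L), L), times(L, L)), f(zero, L)) = Y2.
Delete trivial equation b = b.
Bind Y2 := f(f(f(f(zero, L), L), times(L, L)), f(zero, L)); no other remaining equation mentions Y2.
Decompose times/2: f(true, true) = f(L, true),  g(b) = g(b).
Decompose f/2: true = L,  true = true.
Bind L := true; no other remaining equation mentions L. Substituting into the earlier bindings gives X1 := f(zero, true), M := f(f(f(zero, true), true), times(true, true)), Y2 := f(f(f(f(zero, true), true), times(true, true)), f(zero, true)).
Delete trivial equation true = true.
Delete trivial equation g(b) = g(b).
MGU = { X1 = f(zero, true), M = f(f(f(zero, true), true), times(true, true)), Y2 = f(f(f(f(zero, true), true), times(true, true)), f(zero, true)), L = true }, so X1 = f(zero, true).

f(zero, true)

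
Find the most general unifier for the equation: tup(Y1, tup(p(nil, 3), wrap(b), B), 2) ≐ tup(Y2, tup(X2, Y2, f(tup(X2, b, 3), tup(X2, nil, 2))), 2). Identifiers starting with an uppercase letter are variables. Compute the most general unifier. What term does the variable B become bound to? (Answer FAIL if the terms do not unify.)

Decompose tup/3: Y1 ≐ Y2,  tup(p(nil, 3), wrap(b), B) ≐ tup(X2, Y2, f(tup(X2, b, 3), tup(X2, nil, 2))),  2 ≐ 2.
Bind Y1 := Y2; no other remaining equation mentions Y1.
Decompose tup/3: p(nil, 3) ≐ X2,  wrap(b) ≐ Y2,  B ≐ f(tup(X2, b, 3), tup(X2, nil, 2)).
Bind X2 := p(nil, 3); substituting into the one remaining equation that mentions X2 gives: B ≐ f(tup(p(nil, 3), b, 3), tup(p(nil, 3), nil, 2)).
Bind Y2 := wrap(b); no other remaining equation mentions Y2. Substituting into the earlier binding gives Y1 := wrap(b).
Bind B := f(tup(p(nil, 3), b, 3), tup(p(nil, 3), nil, 2)); no other remaining equation mentions B.
Delete trivial equation 2 ≐ 2.
MGU = { Y1 := wrap(b), X2 := p(nil, 3), Y2 := wrap(b), B := f(tup(p(nil, 3), b, 3), tup(p(nil, 3), nil, 2)) }, so B := f(tup(p(nil, 3), b, 3), tup(p(nil, 3), nil, 2)).

f(tup(p(nil, 3), b, 3), tup(p(nil, 3), nil, 2))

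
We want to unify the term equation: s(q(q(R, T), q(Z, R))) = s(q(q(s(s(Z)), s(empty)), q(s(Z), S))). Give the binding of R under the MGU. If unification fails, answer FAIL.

Decompose s/1: q(q(R, T), q(Z, R)) = q(q(s(s(Z)), s(empty)), q(s(Z), S)).
Decompose q/2: q(R, T) = q(s(s(Z)), s(empty)),  q(Z, R) = q(s(Z), S).
Decompose q/2: R = s(s(Z)),  T = s(empty).
Bind R := s(s(Z)); substituting into the one remaining equation that mentions R gives: q(Z, s(s(Z))) = q(s(Z), S).
Bind T := s(empty); no other remaining equation mentions T.
Decompose q/2: Z = s(Z),  s(s(Z)) = S.
Occurs check fails: Z occurs in s(Z); the equation Z = s(Z) has no finite solution.

FAIL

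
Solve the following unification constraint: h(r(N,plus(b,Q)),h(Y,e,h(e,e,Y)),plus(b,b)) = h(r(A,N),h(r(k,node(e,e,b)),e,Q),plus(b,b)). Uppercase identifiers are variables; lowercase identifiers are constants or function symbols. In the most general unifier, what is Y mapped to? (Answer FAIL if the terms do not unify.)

Decompose h/3: r(N,plus(b,Q)) = r(A,N),  h(Y,e,h(e,e,Y)) = h(r(k,node(e,e,b)),e,Q),  plus(b,b) = plus(b,b).
Decompose r/2: N = A,  plus(b,Q) = N.
Bind N := A; substituting into the one remaining equation that mentions N gives: plus(b,Q) = A.
Bind A := plus(b,Q); no other remaining equation mentions A. Substituting into the earlier binding gives N := plus(b,Q).
Decompose h/3: Y = r(k,node(e,e,b)),  e = e,  h(e,e,Y) = Q.
Bind Y := r(k,node(e,e,b)); substituting into the one remaining equation that mentions Y gives: h(e,e,r(k,node(e,e,b))) = Q.
Delete trivial equation e = e.
Bind Q := h(e,e,r(k,node(e,e,b))); no other remaining equation mentions Q. Substituting into the earlier bindings gives N := plus(b,h(e,e,r(k,node(e,e,b)))), A := plus(b,h(e,e,r(k,node(e,e,b)))).
Delete trivial equation plus(b,b) = plus(b,b).
MGU = { N -> plus(b,h(e,e,r(k,node(e,e,b)))), A -> plus(b,h(e,e,r(k,node(e,e,b)))), Y -> r(k,node(e,e,b)), Q -> h(e,e,r(k,node(e,e,b))) }, so Y -> r(k,node(e,e,b)).

r(k,node(e,e,b))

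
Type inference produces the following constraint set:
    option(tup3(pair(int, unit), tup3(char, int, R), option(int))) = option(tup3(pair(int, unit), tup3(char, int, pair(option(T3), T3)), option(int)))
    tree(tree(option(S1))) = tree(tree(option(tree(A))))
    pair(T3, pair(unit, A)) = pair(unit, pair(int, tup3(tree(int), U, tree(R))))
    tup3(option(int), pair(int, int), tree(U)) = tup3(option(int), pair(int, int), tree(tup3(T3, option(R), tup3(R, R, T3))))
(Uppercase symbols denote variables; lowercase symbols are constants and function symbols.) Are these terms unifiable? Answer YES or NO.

NO

Decompose option/1: tup3(pair(int, unit), tup3(char, int, R), option(int)) = tup3(pair(int, unit), tup3(char, int, pair(option(T3), T3)), option(int)).
Decompose tup3/3: pair(int, unit) = pair(int, unit),  tup3(char, int, R) = tup3(char, int, pair(option(T3), T3)),  option(int) = option(int).
Delete trivial equation pair(int, unit) = pair(int, unit).
Decompose tup3/3: char = char,  int = int,  R = pair(option(T3), T3).
Delete trivial equation char = char.
Delete trivial equation int = int.
Bind R := pair(option(T3), T3); substituting into the 2 remaining equations that mention R gives: pair(T3, pair(unit, A)) = pair(unit, pair(int, tup3(tree(int), U, tree(pair(option(T3), T3))))),  tup3(option(int), pair(int, int), tree(U)) = tup3(option(int), pair(int, int), tree(tup3(T3, option(pair(option(T3), T3)), tup3(pair(option(T3), T3), pair(option(T3), T3), T3)))).
Delete trivial equation option(int) = option(int).
Decompose tree/1: tree(option(S1)) = tree(option(tree(A))).
Decompose tree/1: option(S1) = option(tree(A)).
Decompose option/1: S1 = tree(A).
Bind S1 := tree(A); no other remaining equation mentions S1.
Decompose pair/2: T3 = unit,  pair(unit, A) = pair(int, tup3(tree(int), U, tree(pair(option(T3), T3)))).
Bind T3 := unit; substituting into the remaining equations gives: pair(unit, A) = pair(int, tup3(tree(int), U, tree(pair(option(unit), unit)))),  tup3(option(int), pair(int, int), tree(U)) = tup3(option(int), pair(int, int), tree(tup3(unit, option(pair(option(unit), unit)), tup3(pair(option(unit), unit), pair(option(unit), unit), unit)))). Substituting into the earlier binding gives R := pair(option(unit), unit).
Decompose pair/2: unit = int,  A = tup3(tree(int), U, tree(pair(option(unit), unit))).
Clash: constants unit and int differ; no unifier exists.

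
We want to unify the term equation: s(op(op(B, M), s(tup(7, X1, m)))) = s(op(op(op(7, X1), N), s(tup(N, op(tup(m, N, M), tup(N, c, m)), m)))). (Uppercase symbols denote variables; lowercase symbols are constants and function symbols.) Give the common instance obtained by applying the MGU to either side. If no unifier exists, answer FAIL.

Decompose s/1: op(op(B, M), s(tup(7, X1, m))) = op(op(op(7, X1), N), s(tup(N, op(tup(m, N, M), tup(N, c, m)), m))).
Decompose op/2: op(B, M) = op(op(7, X1), N),  s(tup(7, X1, m)) = s(tup(N, op(tup(m, N, M), tup(N, c, m)), m)).
Decompose op/2: B = op(7, X1),  M = N.
Bind B := op(7, X1); no other remaining equation mentions B.
Bind M := N; substituting into the remaining equation gives: s(tup(7, X1, m)) = s(tup(N, op(tup(m, N, N), tup(N, c, m)), m)).
Decompose s/1: tup(7, X1, m) = tup(N, op(tup(m, N, N), tup(N, c, m)), m).
Decompose tup/3: 7 = N,  X1 = op(tup(m, N, N), tup(N, c, m)),  m = m.
Bind N := 7; substituting into the one remaining equation that mentions N gives: X1 = op(tup(m, 7, 7), tup(7, c, m)). Substituting into the earlier binding gives M := 7.
Bind X1 := op(tup(m, 7, 7), tup(7, c, m)); no other remaining equation mentions X1. Substituting into the earlier binding gives B := op(7, op(tup(m, 7, 7), tup(7, c, m))).
Delete trivial equation m = m.
Applying the MGU to either side gives s(op(op(op(7, op(tup(m, 7, 7), tup(7, c, m))), 7), s(tup(7, op(tup(m, 7, 7), tup(7, c, m)), m)))).

s(op(op(op(7, op(tup(m, 7, 7), tup(7, c, m))), 7), s(tup(7, op(tup(m, 7, 7), tup(7, c, m)), m))))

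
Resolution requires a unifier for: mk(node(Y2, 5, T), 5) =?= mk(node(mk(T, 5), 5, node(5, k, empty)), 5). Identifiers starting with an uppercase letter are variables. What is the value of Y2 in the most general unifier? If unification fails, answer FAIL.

Decompose mk/2: node(Y2, 5, T) =?= node(mk(T, 5), 5, node(5, k, empty)),  5 =?= 5.
Decompose node/3: Y2 =?= mk(T, 5),  5 =?= 5,  T =?= node(5, k, empty).
Bind Y2 := mk(T, 5); no other remaining equation mentions Y2.
Delete trivial equation 5 =?= 5.
Bind T := node(5, k, empty); no other remaining equation mentions T. Substituting into the earlier binding gives Y2 := mk(node(5, k, empty), 5).
Delete trivial equation 5 =?= 5.
MGU = { Y2 ↦ mk(node(5, k, empty), 5), T ↦ node(5, k, empty) }, so Y2 ↦ mk(node(5, k, empty), 5).

mk(node(5, k, empty), 5)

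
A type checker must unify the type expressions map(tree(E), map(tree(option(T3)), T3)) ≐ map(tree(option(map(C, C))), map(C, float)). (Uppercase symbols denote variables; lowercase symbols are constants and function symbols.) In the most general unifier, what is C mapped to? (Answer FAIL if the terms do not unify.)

tree(option(float))

Decompose map/2: tree(E) ≐ tree(option(map(C, C))),  map(tree(option(T3)), T3) ≐ map(C, float).
Decompose tree/1: E ≐ option(map(C, C)).
Bind E := option(map(C, C)); no other remaining equation mentions E.
Decompose map/2: tree(option(T3)) ≐ C,  T3 ≐ float.
Bind C := tree(option(T3)); no other remaining equation mentions C. Substituting into the earlier binding gives E := option(map(tree(option(T3)), tree(option(T3)))).
Bind T3 := float. Substituting into the earlier bindings gives E := option(map(tree(option(float)), tree(option(float)))), C := tree(option(float)).
MGU = { E ↦ option(map(tree(option(float)), tree(option(float)))), C ↦ tree(option(float)), T3 ↦ float }, so C ↦ tree(option(float)).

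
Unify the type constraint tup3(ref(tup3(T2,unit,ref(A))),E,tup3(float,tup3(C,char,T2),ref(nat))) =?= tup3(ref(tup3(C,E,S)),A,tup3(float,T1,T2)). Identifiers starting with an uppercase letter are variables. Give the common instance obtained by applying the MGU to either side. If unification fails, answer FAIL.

Decompose tup3/3: ref(tup3(T2,unit,ref(A))) =?= ref(tup3(C,E,S)),  E =?= A,  tup3(float,tup3(C,char,T2),ref(nat)) =?= tup3(float,T1,T2).
Decompose ref/1: tup3(T2,unit,ref(A)) =?= tup3(C,E,S).
Decompose tup3/3: T2 =?= C,  unit =?= E,  ref(A) =?= S.
Bind T2 := C; substituting into the one remaining equation that mentions T2 gives: tup3(float,tup3(C,char,C),ref(nat)) =?= tup3(float,T1,C).
Bind E := unit; substituting into the one remaining equation that mentions E gives: unit =?= A.
Bind S := ref(A); no other remaining equation mentions S.
Bind A := unit; no other remaining equation mentions A. Substituting into the earlier binding gives S := ref(unit).
Decompose tup3/3: float =?= float,  tup3(C,char,C) =?= T1,  ref(nat) =?= C.
Delete trivial equation float =?= float.
Bind T1 := tup3(C,char,C); no other remaining equation mentions T1.
Bind C := ref(nat). Substituting into the earlier bindings gives T2 := ref(nat), T1 := tup3(ref(nat),char,ref(nat)).
Applying the MGU to either side gives tup3(ref(tup3(ref(nat),unit,ref(unit))),unit,tup3(float,tup3(ref(nat),char,ref(nat)),ref(nat))).

tup3(ref(tup3(ref(nat),unit,ref(unit))),unit,tup3(float,tup3(ref(nat),char,ref(nat)),ref(nat)))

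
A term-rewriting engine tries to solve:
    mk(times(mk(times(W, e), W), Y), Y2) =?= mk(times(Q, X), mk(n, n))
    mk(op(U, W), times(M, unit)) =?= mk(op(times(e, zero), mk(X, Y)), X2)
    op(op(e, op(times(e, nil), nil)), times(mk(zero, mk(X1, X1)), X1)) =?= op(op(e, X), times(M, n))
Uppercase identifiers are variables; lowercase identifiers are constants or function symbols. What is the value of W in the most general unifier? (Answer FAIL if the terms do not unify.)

mk(op(times(e, nil), nil), op(times(e, nil), nil))

Decompose mk/2: times(mk(times(W, e), W), Y) =?= times(Q, X),  Y2 =?= mk(n, n).
Decompose times/2: mk(times(W, e), W) =?= Q,  Y =?= X.
Bind Q := mk(times(W, e), W); no other remaining equation mentions Q.
Bind Y := X; substituting into the one remaining equation that mentions Y gives: mk(op(U, W), times(M, unit)) =?= mk(op(times(e, zero), mk(X, X)), X2).
Bind Y2 := mk(n, n); no other remaining equation mentions Y2.
Decompose mk/2: op(U, W) =?= op(times(e, zero), mk(X, X)),  times(M, unit) =?= X2.
Decompose op/2: U =?= times(e, zero),  W =?= mk(X, X).
Bind U := times(e, zero); no other remaining equation mentions U.
Bind W := mk(X, X); no other remaining equation mentions W. Substituting into the earlier binding gives Q := mk(times(mk(X, X), e), mk(X, X)).
Bind X2 := times(M, unit); no other remaining equation mentions X2.
Decompose op/2: op(e, op(times(e, nil), nil)) =?= op(e, X),  times(mk(zero, mk(X1, X1)), X1) =?= times(M, n).
Decompose op/2: e =?= e,  op(times(e, nil), nil) =?= X.
Delete trivial equation e =?= e.
Bind X := op(times(e, nil), nil); no other remaining equation mentions X. Substituting into the earlier bindings gives Q := mk(times(mk(op(times(e, nil), nil), op(times(e, nil), nil)), e), mk(op(times(e, nil), nil), op(times(e, nil), nil))), Y := op(times(e, nil), nil), W := mk(op(times(e, nil), nil), op(times(e, nil), nil)).
Decompose times/2: mk(zero, mk(X1, X1)) =?= M,  X1 =?= n.
Bind M := mk(zero, mk(X1, X1)); no other remaining equation mentions M. Substituting into the earlier binding gives X2 := times(mk(zero, mk(X1, X1)), unit).
Bind X1 := n. Substituting into the earlier bindings gives X2 := times(mk(zero, mk(n, n)), unit), M := mk(zero, mk(n, n)).
MGU = { Q -> mk(times(mk(op(times(e, nil), nil), op(times(e, nil), nil)), e), mk(op(times(e, nil), nil), op(times(e, nil), nil))), Y -> op(times(e, nil), nil), Y2 -> mk(n, n), U -> times(e, zero), W -> mk(op(times(e, nil), nil), op(times(e, nil), nil)), X2 -> times(mk(zero, mk(n, n)), unit), X -> op(times(e, nil), nil), M -> mk(zero, mk(n, n)), X1 -> n }, so W -> mk(op(times(e, nil), nil), op(times(e, nil), nil)).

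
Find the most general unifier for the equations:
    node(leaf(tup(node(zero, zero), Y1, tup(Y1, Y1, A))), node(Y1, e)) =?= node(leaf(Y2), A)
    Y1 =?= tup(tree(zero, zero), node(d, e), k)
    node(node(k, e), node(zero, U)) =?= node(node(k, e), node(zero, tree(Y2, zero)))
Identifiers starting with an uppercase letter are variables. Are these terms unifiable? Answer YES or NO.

Decompose node/2: leaf(tup(node(zero, zero), Y1, tup(Y1, Y1, A))) =?= leaf(Y2),  node(Y1, e) =?= A.
Decompose leaf/1: tup(node(zero, zero), Y1, tup(Y1, Y1, A)) =?= Y2.
Bind Y2 := tup(node(zero, zero), Y1, tup(Y1, Y1, A)); substituting into the one remaining equation that mentions Y2 gives: node(node(k, e), node(zero, U)) =?= node(node(k, e), node(zero, tree(tup(node(zero, zero), Y1, tup(Y1, Y1, A)), zero))).
Bind A := node(Y1, e); substituting into the one remaining equation that mentions A gives: node(node(k, e), node(zero, U)) =?= node(node(k, e), node(zero, tree(tup(node(zero, zero), Y1, tup(Y1, Y1, node(Y1, e))), zero))). Substituting into the earlier binding gives Y2 := tup(node(zero, zero), Y1, tup(Y1, Y1, node(Y1, e))).
Bind Y1 := tup(tree(zero, zero), node(d, e), k); substituting into the remaining equation gives: node(node(k, e), node(zero, U)) =?= node(node(k, e), node(zero, tree(tup(node(zero, zero), tup(tree(zero, zero), node(d, e), k), tup(tup(tree(zero, zero), node(d, e), k), tup(tree(zero, zero), node(d, e), k), node(tup(tree(zero, zero), node(d, e), k), e))), zero))). Substituting into the earlier bindings gives Y2 := tup(node(zero, zero), tup(tree(zero, zero), node(d, e), k), tup(tup(tree(zero, zero), node(d, e), k), tup(tree(zero, zero), node(d, e), k), node(tup(tree(zero, zero), node(d, e), k), e))), A := node(tup(tree(zero, zero), node(d, e), k), e).
Decompose node/2: node(k, e) =?= node(k, e),  node(zero, U) =?= node(zero, tree(tup(node(zero, zero), tup(tree(zero, zero), node(d, e), k), tup(tup(tree(zero, zero), node(d, e), k), tup(tree(zero, zero), node(d, e), k), node(tup(tree(zero, zero), node(d, e), k), e))), zero)).
Delete trivial equation node(k, e) =?= node(k, e).
Decompose node/2: zero =?= zero,  U =?= tree(tup(node(zero, zero), tup(tree(zero, zero), node(d, e), k), tup(tup(tree(zero, zero), node(d, e), k), tup(tree(zero, zero), node(d, e), k), node(tup(tree(zero, zero), node(d, e), k), e))), zero).
Delete trivial equation zero =?= zero.
Bind U := tree(tup(node(zero, zero), tup(tree(zero, zero), node(d, e), k), tup(tup(tree(zero, zero), node(d, e), k), tup(tree(zero, zero), node(d, e), k), node(tup(tree(zero, zero), node(d, e), k), e))), zero).
No equations remain and no clash or occurs-check failure arose, so a unifier exists.

YES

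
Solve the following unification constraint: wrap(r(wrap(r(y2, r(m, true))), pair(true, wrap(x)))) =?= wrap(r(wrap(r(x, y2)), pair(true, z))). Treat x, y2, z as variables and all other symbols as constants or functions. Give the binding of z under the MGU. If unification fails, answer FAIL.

Decompose wrap/1: r(wrap(r(y2, r(m, true))), pair(true, wrap(x))) =?= r(wrap(r(x, y2)), pair(true, z)).
Decompose r/2: wrap(r(y2, r(m, true))) =?= wrap(r(x, y2)),  pair(true, wrap(x)) =?= pair(true, z).
Decompose wrap/1: r(y2, r(m, true)) =?= r(x, y2).
Decompose r/2: y2 =?= x,  r(m, true) =?= y2.
Bind y2 := x; substituting into the one remaining equation that mentions y2 gives: r(m, true) =?= x.
Bind x := r(m, true); substituting into the remaining equation gives: pair(true, wrap(r(m, true))) =?= pair(true, z). Substituting into the earlier binding gives y2 := r(m, true).
Decompose pair/2: true =?= true,  wrap(r(m, true)) =?= z.
Delete trivial equation true =?= true.
Bind z := wrap(r(m, true)).
MGU = { y2 -> r(m, true), x -> r(m, true), z -> wrap(r(m, true)) }, so z -> wrap(r(m, true)).

wrap(r(m, true))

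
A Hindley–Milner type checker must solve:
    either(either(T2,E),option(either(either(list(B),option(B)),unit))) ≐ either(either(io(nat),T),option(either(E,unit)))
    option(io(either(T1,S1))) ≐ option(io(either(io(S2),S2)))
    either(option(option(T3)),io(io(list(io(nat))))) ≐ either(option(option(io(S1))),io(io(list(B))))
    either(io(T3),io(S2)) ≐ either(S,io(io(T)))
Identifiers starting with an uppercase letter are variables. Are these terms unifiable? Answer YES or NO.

Decompose either/2: either(T2,E) ≐ either(io(nat),T),  option(either(either(list(B),option(B)),unit)) ≐ option(either(E,unit)).
Decompose either/2: T2 ≐ io(nat),  E ≐ T.
Bind T2 := io(nat); no other remaining equation mentions T2.
Bind E := T; substituting into the one remaining equation that mentions E gives: option(either(either(list(B),option(B)),unit)) ≐ option(either(T,unit)).
Decompose option/1: either(either(list(B),option(B)),unit) ≐ either(T,unit).
Decompose either/2: either(list(B),option(B)) ≐ T,  unit ≐ unit.
Bind T := either(list(B),option(B)); substituting into the one remaining equation that mentions T gives: either(io(T3),io(S2)) ≐ either(S,io(io(either(list(B),option(B))))). Substituting into the earlier binding gives E := either(list(B),option(B)).
Delete trivial equation unit ≐ unit.
Decompose option/1: io(either(T1,S1)) ≐ io(either(io(S2),S2)).
Decompose io/1: either(T1,S1) ≐ either(io(S2),S2).
Decompose either/2: T1 ≐ io(S2),  S1 ≐ S2.
Bind T1 := io(S2); no other remaining equation mentions T1.
Bind S1 := S2; substituting into the one remaining equation that mentions S1 gives: either(option(option(T3)),io(io(list(io(nat))))) ≐ either(option(option(io(S2))),io(io(list(B)))).
Decompose either/2: option(option(T3)) ≐ option(option(io(S2))),  io(io(list(io(nat)))) ≐ io(io(list(B))).
Decompose option/1: option(T3) ≐ option(io(S2)).
Decompose option/1: T3 ≐ io(S2).
Bind T3 := io(S2); substituting into the one remaining equation that mentions T3 gives: either(io(io(S2)),io(S2)) ≐ either(S,io(io(either(list(B),option(B))))).
Decompose io/1: io(list(io(nat))) ≐ io(list(B)).
Decompose io/1: list(io(nat)) ≐ list(B).
Decompose list/1: io(nat) ≐ B.
Bind B := io(nat); substituting into the remaining equation gives: either(io(io(S2)),io(S2)) ≐ either(S,io(io(either(list(io(nat)),option(io(nat)))))). Substituting into the earlier bindings gives E := either(list(io(nat)),option(io(nat))), T := either(list(io(nat)),option(io(nat))).
Decompose either/2: io(io(S2)) ≐ S,  io(S2) ≐ io(io(either(list(io(nat)),option(io(nat))))).
Bind S := io(io(S2)); no other remaining equation mentions S.
Decompose io/1: S2 ≐ io(either(list(io(nat)),option(io(nat)))).
Bind S2 := io(either(list(io(nat)),option(io(nat)))). Substituting into the earlier bindings gives T1 := io(io(either(list(io(nat)),option(io(nat))))), S1 := io(either(list(io(nat)),option(io(nat)))), T3 := io(io(either(list(io(nat)),option(io(nat))))), S := io(io(io(either(list(io(nat)),option(io(nat)))))).
No equations remain and no clash or occurs-check failure arose, so a unifier exists.

YES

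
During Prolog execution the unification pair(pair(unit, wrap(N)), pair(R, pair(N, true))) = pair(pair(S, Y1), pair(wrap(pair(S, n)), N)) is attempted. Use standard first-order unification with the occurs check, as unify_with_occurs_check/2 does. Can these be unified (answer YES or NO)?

NO

Decompose pair/2: pair(unit, wrap(N)) = pair(S, Y1),  pair(R, pair(N, true)) = pair(wrap(pair(S, n)), N).
Decompose pair/2: unit = S,  wrap(N) = Y1.
Bind S := unit; substituting into the one remaining equation that mentions S gives: pair(R, pair(N, true)) = pair(wrap(pair(unit, n)), N).
Bind Y1 := wrap(N); no other remaining equation mentions Y1.
Decompose pair/2: R = wrap(pair(unit, n)),  pair(N, true) = N.
Bind R := wrap(pair(unit, n)); no other remaining equation mentions R.
Occurs check fails: N occurs in pair(N, true); the equation N = pair(N, true) has no finite solution.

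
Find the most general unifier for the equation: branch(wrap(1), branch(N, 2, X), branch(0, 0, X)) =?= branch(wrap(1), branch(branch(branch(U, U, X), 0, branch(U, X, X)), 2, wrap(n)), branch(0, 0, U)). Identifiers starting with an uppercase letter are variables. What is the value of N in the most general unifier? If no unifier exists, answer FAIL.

Decompose branch/3: wrap(1) =?= wrap(1),  branch(N, 2, X) =?= branch(branch(branch(U, U, X), 0, branch(U, X, X)), 2, wrap(n)),  branch(0, 0, X) =?= branch(0, 0, U).
Delete trivial equation wrap(1) =?= wrap(1).
Decompose branch/3: N =?= branch(branch(U, U, X), 0, branch(U, X, X)),  2 =?= 2,  X =?= wrap(n).
Bind N := branch(branch(U, U, X), 0, branch(U, X, X)); no other remaining equation mentions N.
Delete trivial equation 2 =?= 2.
Bind X := wrap(n); substituting into the remaining equation gives: branch(0, 0, wrap(n)) =?= branch(0, 0, U). Substituting into the earlier binding gives N := branch(branch(U, U, wrap(n)), 0, branch(U, wrap(n), wrap(n))).
Decompose branch/3: 0 =?= 0,  0 =?= 0,  wrap(n) =?= U.
Delete trivial equation 0 =?= 0.
Delete trivial equation 0 =?= 0.
Bind U := wrap(n). Substituting into the earlier binding gives N := branch(branch(wrap(n), wrap(n), wrap(n)), 0, branch(wrap(n), wrap(n), wrap(n))).
MGU = { N := branch(branch(wrap(n), wrap(n), wrap(n)), 0, branch(wrap(n), wrap(n), wrap(n))), X := wrap(n), U := wrap(n) }, so N := branch(branch(wrap(n), wrap(n), wrap(n)), 0, branch(wrap(n), wrap(n), wrap(n))).

branch(branch(wrap(n), wrap(n), wrap(n)), 0, branch(wrap(n), wrap(n), wrap(n)))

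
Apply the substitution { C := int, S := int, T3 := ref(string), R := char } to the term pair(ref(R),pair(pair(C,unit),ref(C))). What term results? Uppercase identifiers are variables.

pair(ref(char),pair(pair(int,unit),ref(int)))

Replace each occurrence of C with int.
Replace each occurrence of R with char.
Result: pair(ref(char),pair(pair(int,unit),ref(int))).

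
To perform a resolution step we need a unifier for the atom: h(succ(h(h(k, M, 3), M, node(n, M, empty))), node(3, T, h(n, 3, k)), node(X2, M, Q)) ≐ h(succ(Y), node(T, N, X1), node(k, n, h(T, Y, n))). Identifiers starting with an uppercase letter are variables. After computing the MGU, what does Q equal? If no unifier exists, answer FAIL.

h(3, h(h(k, n, 3), n, node(n, n, empty)), n)

Decompose h/3: succ(h(h(k, M, 3), M, node(n, M, empty))) ≐ succ(Y),  node(3, T, h(n, 3, k)) ≐ node(T, N, X1),  node(X2, M, Q) ≐ node(k, n, h(T, Y, n)).
Decompose succ/1: h(h(k, M, 3), M, node(n, M, empty)) ≐ Y.
Bind Y := h(h(k, M, 3), M, node(n, M, empty)); substituting into the one remaining equation that mentions Y gives: node(X2, M, Q) ≐ node(k, n, h(T, h(h(k, M, 3), M, node(n, M, empty)), n)).
Decompose node/3: 3 ≐ T,  T ≐ N,  h(n, 3, k) ≐ X1.
Bind T := 3; substituting into the 2 remaining equations that mention T gives: 3 ≐ N,  node(X2, M, Q) ≐ node(k, n, h(3, h(h(k, M, 3), M, node(n, M, empty)), n)).
Bind N := 3; no other remaining equation mentions N.
Bind X1 := h(n, 3, k); no other remaining equation mentions X1.
Decompose node/3: X2 ≐ k,  M ≐ n,  Q ≐ h(3, h(h(k, M, 3), M, node(n, M, empty)), n).
Bind X2 := k; no other remaining equation mentions X2.
Bind M := n; substituting into the remaining equation gives: Q ≐ h(3, h(h(k, n, 3), n, node(n, n, empty)), n). Substituting into the earlier binding gives Y := h(h(k, n, 3), n, node(n, n, empty)).
Bind Q := h(3, h(h(k, n, 3), n, node(n, n, empty)), n).
MGU = { Y -> h(h(k, n, 3), n, node(n, n, empty)), T -> 3, N -> 3, X1 -> h(n, 3, k), X2 -> k, M -> n, Q -> h(3, h(h(k, n, 3), n, node(n, n, empty)), n) }, so Q -> h(3, h(h(k, n, 3), n, node(n, n, empty)), n).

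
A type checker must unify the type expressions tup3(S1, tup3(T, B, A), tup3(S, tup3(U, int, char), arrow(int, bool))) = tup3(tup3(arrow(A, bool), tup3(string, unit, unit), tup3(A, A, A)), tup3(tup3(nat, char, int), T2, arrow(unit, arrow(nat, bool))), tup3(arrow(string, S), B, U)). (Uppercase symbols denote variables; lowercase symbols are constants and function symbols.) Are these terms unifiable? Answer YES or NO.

Decompose tup3/3: S1 = tup3(arrow(A, bool), tup3(string, unit, unit), tup3(A, A, A)),  tup3(T, B, A) = tup3(tup3(nat, char, int), T2, arrow(unit, arrow(nat, bool))),  tup3(S, tup3(U, int, char), arrow(int, bool)) = tup3(arrow(string, S), B, U).
Bind S1 := tup3(arrow(A, bool), tup3(string, unit, unit), tup3(A, A, A)); no other remaining equation mentions S1.
Decompose tup3/3: T = tup3(nat, char, int),  B = T2,  A = arrow(unit, arrow(nat, bool)).
Bind T := tup3(nat, char, int); no other remaining equation mentions T.
Bind B := T2; substituting into the one remaining equation that mentions B gives: tup3(S, tup3(U, int, char), arrow(int, bool)) = tup3(arrow(string, S), T2, U).
Bind A := arrow(unit, arrow(nat, bool)); no other remaining equation mentions A. Substituting into the earlier binding gives S1 := tup3(arrow(arrow(unit, arrow(nat, bool)), bool), tup3(string, unit, unit), tup3(arrow(unit, arrow(nat, bool)), arrow(unit, arrow(nat, bool)), arrow(unit, arrow(nat, bool)))).
Decompose tup3/3: S = arrow(string, S),  tup3(U, int, char) = T2,  arrow(int, bool) = U.
Occurs check fails: S occurs in arrow(string, S); the equation S = arrow(string, S) has no finite solution.

NO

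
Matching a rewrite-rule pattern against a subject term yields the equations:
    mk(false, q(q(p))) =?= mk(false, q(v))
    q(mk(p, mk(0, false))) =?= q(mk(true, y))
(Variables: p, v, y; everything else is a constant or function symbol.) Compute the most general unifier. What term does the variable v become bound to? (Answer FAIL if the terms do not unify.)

Decompose mk/2: false =?= false,  q(q(p)) =?= q(v).
Delete trivial equation false =?= false.
Decompose q/1: q(p) =?= v.
Bind v := q(p); no other remaining equation mentions v.
Decompose q/1: mk(p, mk(0, false)) =?= mk(true, y).
Decompose mk/2: p =?= true,  mk(0, false) =?= y.
Bind p := true; no other remaining equation mentions p. Substituting into the earlier binding gives v := q(true).
Bind y := mk(0, false).
MGU = { v -> q(true), p -> true, y -> mk(0, false) }, so v -> q(true).

q(true)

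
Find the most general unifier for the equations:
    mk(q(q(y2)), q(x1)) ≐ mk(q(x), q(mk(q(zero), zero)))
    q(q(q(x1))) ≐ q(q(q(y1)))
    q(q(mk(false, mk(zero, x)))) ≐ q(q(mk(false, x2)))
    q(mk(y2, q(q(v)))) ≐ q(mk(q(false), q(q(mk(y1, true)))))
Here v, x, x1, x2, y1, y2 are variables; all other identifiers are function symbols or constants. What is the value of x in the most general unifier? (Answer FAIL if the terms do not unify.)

q(q(false))

Decompose mk/2: q(q(y2)) ≐ q(x),  q(x1) ≐ q(mk(q(zero), zero)).
Decompose q/1: q(y2) ≐ x.
Bind x := q(y2); substituting into the one remaining equation that mentions x gives: q(q(mk(false, mk(zero, q(y2))))) ≐ q(q(mk(false, x2))).
Decompose q/1: x1 ≐ mk(q(zero), zero).
Bind x1 := mk(q(zero), zero); substituting into the one remaining equation that mentions x1 gives: q(q(q(mk(q(zero), zero)))) ≐ q(q(q(y1))).
Decompose q/1: q(q(mk(q(zero), zero))) ≐ q(q(y1)).
Decompose q/1: q(mk(q(zero), zero)) ≐ q(y1).
Decompose q/1: mk(q(zero), zero) ≐ y1.
Bind y1 := mk(q(zero), zero); substituting into the one remaining equation that mentions y1 gives: q(mk(y2, q(q(v)))) ≐ q(mk(q(false), q(q(mk(mk(q(zero), zero), true))))).
Decompose q/1: q(mk(false, mk(zero, q(y2)))) ≐ q(mk(false, x2)).
Decompose q/1: mk(false, mk(zero, q(y2))) ≐ mk(false, x2).
Decompose mk/2: false ≐ false,  mk(zero, q(y2)) ≐ x2.
Delete trivial equation false ≐ false.
Bind x2 := mk(zero, q(y2)); no other remaining equation mentions x2.
Decompose q/1: mk(y2, q(q(v))) ≐ mk(q(false), q(q(mk(mk(q(zero), zero), true)))).
Decompose mk/2: y2 ≐ q(false),  q(q(v)) ≐ q(q(mk(mk(q(zero), zero), true))).
Bind y2 := q(false); no other remaining equation mentions y2. Substituting into the earlier bindings gives x := q(q(false)), x2 := mk(zero, q(q(false))).
Decompose q/1: q(v) ≐ q(mk(mk(q(zero), zero), true)).
Decompose q/1: v ≐ mk(mk(q(zero), zero), true).
Bind v := mk(mk(q(zero), zero), true).
MGU = { x ↦ q(q(false)), x1 ↦ mk(q(zero), zero), y1 ↦ mk(q(zero), zero), x2 ↦ mk(zero, q(q(false))), y2 ↦ q(false), v ↦ mk(mk(q(zero), zero), true) }, so x ↦ q(q(false)).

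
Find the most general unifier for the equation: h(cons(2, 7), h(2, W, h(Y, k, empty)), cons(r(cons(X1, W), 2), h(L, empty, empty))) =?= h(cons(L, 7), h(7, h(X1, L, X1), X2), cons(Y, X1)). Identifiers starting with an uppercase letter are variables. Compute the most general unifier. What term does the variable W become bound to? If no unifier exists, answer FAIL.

FAIL

Decompose h/3: cons(2, 7) =?= cons(L, 7),  h(2, W, h(Y, k, empty)) =?= h(7, h(X1, L, X1), X2),  cons(r(cons(X1, W), 2), h(L, empty, empty)) =?= cons(Y, X1).
Decompose cons/2: 2 =?= L,  7 =?= 7.
Bind L := 2; substituting into the 2 remaining equations that mention L gives: h(2, W, h(Y, k, empty)) =?= h(7, h(X1, 2, X1), X2),  cons(r(cons(X1, W), 2), h(2, empty, empty)) =?= cons(Y, X1).
Delete trivial equation 7 =?= 7.
Decompose h/3: 2 =?= 7,  W =?= h(X1, 2, X1),  h(Y, k, empty) =?= X2.
Clash: constants 2 and 7 differ; no unifier exists.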